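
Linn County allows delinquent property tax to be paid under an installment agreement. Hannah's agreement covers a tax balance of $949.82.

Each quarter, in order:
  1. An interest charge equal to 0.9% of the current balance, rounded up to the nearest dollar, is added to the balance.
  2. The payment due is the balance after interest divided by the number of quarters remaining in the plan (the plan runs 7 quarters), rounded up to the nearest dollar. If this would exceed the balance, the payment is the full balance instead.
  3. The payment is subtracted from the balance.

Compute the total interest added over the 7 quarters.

# | Opening | Interest | Payment | End bal
1 | $949.82 | $9.00 | $137.00 | $821.82
2 | $821.82 | $8.00 | $139.00 | $690.82
3 | $690.82 | $7.00 | $140.00 | $557.82
4 | $557.82 | $6.00 | $141.00 | $422.82
5 | $422.82 | $4.00 | $143.00 | $283.82
6 | $283.82 | $3.00 | $144.00 | $142.82
7 | $142.82 | $2.00 | $144.82 | $0.00
Total interest: $9.00 + $8.00 + $7.00 + $6.00 + $4.00 + $3.00 + $2.00 = $39.00

$39.00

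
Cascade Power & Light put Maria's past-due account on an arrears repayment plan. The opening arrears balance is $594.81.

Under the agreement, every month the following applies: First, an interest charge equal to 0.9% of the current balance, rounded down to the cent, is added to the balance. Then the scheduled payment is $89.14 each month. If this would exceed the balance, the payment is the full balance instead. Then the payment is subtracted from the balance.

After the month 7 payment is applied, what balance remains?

$0.00

# | Opening | Interest | Payment | End bal
1 | $594.81 | $5.35 | $89.14 | $511.02
2 | $511.02 | $4.59 | $89.14 | $426.47
3 | $426.47 | $3.83 | $89.14 | $341.16
4 | $341.16 | $3.07 | $89.14 | $255.09
5 | $255.09 | $2.29 | $89.14 | $168.24
6 | $168.24 | $1.51 | $89.14 | $80.61
7 | $80.61 | $0.72 | $81.33 | $0.00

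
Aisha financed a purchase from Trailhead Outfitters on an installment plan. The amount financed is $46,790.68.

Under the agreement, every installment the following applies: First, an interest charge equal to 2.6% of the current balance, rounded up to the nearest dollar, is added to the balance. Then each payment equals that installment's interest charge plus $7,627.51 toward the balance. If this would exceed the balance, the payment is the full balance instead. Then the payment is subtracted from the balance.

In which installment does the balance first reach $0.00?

7

Installment 1: opening $46,790.68; interest $1,217.00 → $48,007.68; payment $8,844.51; balance $39,163.17
Installment 2: opening $39,163.17; interest $1,019.00 → $40,182.17; payment $8,646.51; balance $31,535.66
Installment 3: opening $31,535.66; interest $820.00 → $32,355.66; payment $8,447.51; balance $23,908.15
Installment 4: opening $23,908.15; interest $622.00 → $24,530.15; payment $8,249.51; balance $16,280.64
Installment 5: opening $16,280.64; interest $424.00 → $16,704.64; payment $8,051.51; balance $8,653.13
Installment 6: opening $8,653.13; interest $225.00 → $8,878.13; payment $7,852.51; balance $1,025.62
Installment 7: opening $1,025.62; interest $27.00 → $1,052.62; payment $1,052.62; balance $0.00
Balance reaches $0.00 in installment 7.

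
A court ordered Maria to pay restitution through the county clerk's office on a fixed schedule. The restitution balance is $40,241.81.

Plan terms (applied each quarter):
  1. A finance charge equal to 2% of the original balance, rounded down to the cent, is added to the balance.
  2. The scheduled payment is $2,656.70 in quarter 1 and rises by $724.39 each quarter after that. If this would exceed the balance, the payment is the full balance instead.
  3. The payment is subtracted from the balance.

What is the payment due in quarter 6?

Quarter 1: opening $40,241.81; interest $804.83 → $41,046.64; payment $2,656.70; balance $38,389.94
Quarter 2: opening $38,389.94; interest $804.83 → $39,194.77; payment $3,381.09; balance $35,813.68
Quarter 3: opening $35,813.68; interest $804.83 → $36,618.51; payment $4,105.48; balance $32,513.03
Quarter 4: opening $32,513.03; interest $804.83 → $33,317.86; payment $4,829.87; balance $28,487.99
Quarter 5: opening $28,487.99; interest $804.83 → $29,292.82; payment $5,554.26; balance $23,738.56
Quarter 6: opening $23,738.56; interest $804.83 → $24,543.39; payment $6,278.65; balance $18,264.74

$6,278.65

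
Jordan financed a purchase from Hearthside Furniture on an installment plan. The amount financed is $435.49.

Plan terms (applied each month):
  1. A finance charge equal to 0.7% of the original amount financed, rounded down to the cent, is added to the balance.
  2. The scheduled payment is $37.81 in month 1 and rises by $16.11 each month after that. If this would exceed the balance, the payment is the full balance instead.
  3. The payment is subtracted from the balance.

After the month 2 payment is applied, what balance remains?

Month 1: opening $435.49; interest $3.04 → $438.53; payment $37.81; balance $400.72
Month 2: opening $400.72; interest $3.04 → $403.76; payment $53.92; balance $349.84

$349.84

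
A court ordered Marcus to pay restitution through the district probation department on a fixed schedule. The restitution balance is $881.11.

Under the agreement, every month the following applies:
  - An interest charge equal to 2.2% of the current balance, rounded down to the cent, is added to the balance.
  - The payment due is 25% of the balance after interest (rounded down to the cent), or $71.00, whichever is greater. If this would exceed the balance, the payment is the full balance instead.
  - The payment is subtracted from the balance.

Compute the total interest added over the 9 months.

Month 1: $881.11 +$19.38 interest = $900.49; pay $225.12 → $675.37
Month 2: $675.37 +$14.85 interest = $690.22; pay $172.55 → $517.67
Month 3: $517.67 +$11.38 interest = $529.05; pay $132.26 → $396.79
Month 4: $396.79 +$8.72 interest = $405.51; pay $101.37 → $304.14
Month 5: $304.14 +$6.69 interest = $310.83; pay $77.70 → $233.13
Month 6: $233.13 +$5.12 interest = $238.25; pay $71.00 → $167.25
Month 7: $167.25 +$3.67 interest = $170.92; pay $71.00 → $99.92
Month 8: $99.92 +$2.19 interest = $102.11; pay $71.00 → $31.11
Month 9: $31.11 +$0.68 interest = $31.79; pay $31.79 → $0.00
Total interest: $19.38 + $14.85 + $11.38 + $8.72 + $6.69 + $5.12 + $3.67 + $2.19 + $0.68 = $72.68

$72.68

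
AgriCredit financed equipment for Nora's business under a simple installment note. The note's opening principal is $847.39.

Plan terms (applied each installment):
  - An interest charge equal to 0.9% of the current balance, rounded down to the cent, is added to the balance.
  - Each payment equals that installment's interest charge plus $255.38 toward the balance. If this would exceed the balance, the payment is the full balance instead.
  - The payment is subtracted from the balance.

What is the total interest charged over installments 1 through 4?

Installment 1: $847.39 +$7.62 interest = $855.01; pay $263.00 → $592.01
Installment 2: $592.01 +$5.32 interest = $597.33; pay $260.70 → $336.63
Installment 3: $336.63 +$3.02 interest = $339.65; pay $258.40 → $81.25
Installment 4: $81.25 +$0.73 interest = $81.98; pay $81.98 → $0.00
Total interest: $7.62 + $5.32 + $3.02 + $0.73 = $16.69

$16.69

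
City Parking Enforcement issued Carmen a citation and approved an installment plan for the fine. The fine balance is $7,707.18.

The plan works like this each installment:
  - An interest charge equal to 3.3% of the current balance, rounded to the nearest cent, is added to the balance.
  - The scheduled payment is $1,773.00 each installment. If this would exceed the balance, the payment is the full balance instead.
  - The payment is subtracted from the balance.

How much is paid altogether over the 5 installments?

$8,460.89

Installment 1: $7,707.18 +$254.34 interest = $7,961.52; pay $1,773.00 → $6,188.52
Installment 2: $6,188.52 +$204.22 interest = $6,392.74; pay $1,773.00 → $4,619.74
Installment 3: $4,619.74 +$152.45 interest = $4,772.19; pay $1,773.00 → $2,999.19
Installment 4: $2,999.19 +$98.97 interest = $3,098.16; pay $1,773.00 → $1,325.16
Installment 5: $1,325.16 +$43.73 interest = $1,368.89; pay $1,368.89 → $0.00
Total paid: $8,460.89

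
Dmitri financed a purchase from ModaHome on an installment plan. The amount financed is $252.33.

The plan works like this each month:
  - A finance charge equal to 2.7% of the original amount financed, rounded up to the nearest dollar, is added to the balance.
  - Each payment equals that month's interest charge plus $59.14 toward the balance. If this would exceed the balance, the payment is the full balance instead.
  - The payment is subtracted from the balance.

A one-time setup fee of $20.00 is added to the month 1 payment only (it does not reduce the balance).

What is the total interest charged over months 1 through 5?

Month 1: $252.33 +$7.00 interest = $259.33; pay $66.14 (+ $20.00 fee) → $193.19
Month 2: $193.19 +$7.00 interest = $200.19; pay $66.14 → $134.05
Month 3: $134.05 +$7.00 interest = $141.05; pay $66.14 → $74.91
Month 4: $74.91 +$7.00 interest = $81.91; pay $66.14 → $15.77
Month 5: $15.77 +$7.00 interest = $22.77; pay $22.77 → $0.00
Total interest: $7.00 + $7.00 + $7.00 + $7.00 + $7.00 = $35.00

$35.00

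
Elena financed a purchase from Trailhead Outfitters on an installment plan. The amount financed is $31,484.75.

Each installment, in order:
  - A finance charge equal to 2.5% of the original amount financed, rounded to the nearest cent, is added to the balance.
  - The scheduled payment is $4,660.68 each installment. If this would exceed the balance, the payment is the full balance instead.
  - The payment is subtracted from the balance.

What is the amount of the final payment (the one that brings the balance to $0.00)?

$1,283.39

# | Opening | Interest | Payment | End bal
1 | $31,484.75 | $787.12 | $4,660.68 | $27,611.19
2 | $27,611.19 | $787.12 | $4,660.68 | $23,737.63
3 | $23,737.63 | $787.12 | $4,660.68 | $19,864.07
4 | $19,864.07 | $787.12 | $4,660.68 | $15,990.51
5 | $15,990.51 | $787.12 | $4,660.68 | $12,116.95
6 | $12,116.95 | $787.12 | $4,660.68 | $8,243.39
7 | $8,243.39 | $787.12 | $4,660.68 | $4,369.83
8 | $4,369.83 | $787.12 | $4,660.68 | $496.27
9 | $496.27 | $787.12 | $1,283.39 | $0.00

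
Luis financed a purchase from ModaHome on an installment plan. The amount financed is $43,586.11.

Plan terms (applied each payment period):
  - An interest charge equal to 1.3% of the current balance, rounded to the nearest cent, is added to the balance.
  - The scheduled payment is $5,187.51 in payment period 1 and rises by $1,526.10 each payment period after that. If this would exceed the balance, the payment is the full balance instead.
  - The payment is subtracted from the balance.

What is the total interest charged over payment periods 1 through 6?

Payment period 1: $43,586.11 +$566.62 interest = $44,152.73; pay $5,187.51 → $38,965.22
Payment period 2: $38,965.22 +$506.55 interest = $39,471.77; pay $6,713.61 → $32,758.16
Payment period 3: $32,758.16 +$425.86 interest = $33,184.02; pay $8,239.71 → $24,944.31
Payment period 4: $24,944.31 +$324.28 interest = $25,268.59; pay $9,765.81 → $15,502.78
Payment period 5: $15,502.78 +$201.54 interest = $15,704.32; pay $11,291.91 → $4,412.41
Payment period 6: $4,412.41 +$57.36 interest = $4,469.77; pay $4,469.77 → $0.00
Total interest: $566.62 + $506.55 + $425.86 + $324.28 + $201.54 + $57.36 = $2,082.21

$2,082.21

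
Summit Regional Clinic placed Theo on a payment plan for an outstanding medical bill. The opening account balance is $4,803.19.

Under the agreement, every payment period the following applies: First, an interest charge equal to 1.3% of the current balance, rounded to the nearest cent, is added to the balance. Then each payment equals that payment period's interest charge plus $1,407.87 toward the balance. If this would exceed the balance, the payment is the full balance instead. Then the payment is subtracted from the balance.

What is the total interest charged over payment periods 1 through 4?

# | Opening | Interest | Payment | End bal
1 | $4,803.19 | $62.44 | $1,470.31 | $3,395.32
2 | $3,395.32 | $44.14 | $1,452.01 | $1,987.45
3 | $1,987.45 | $25.84 | $1,433.71 | $579.58
4 | $579.58 | $7.53 | $587.11 | $0.00
Total interest: $62.44 + $44.14 + $25.84 + $7.53 = $139.95

$139.95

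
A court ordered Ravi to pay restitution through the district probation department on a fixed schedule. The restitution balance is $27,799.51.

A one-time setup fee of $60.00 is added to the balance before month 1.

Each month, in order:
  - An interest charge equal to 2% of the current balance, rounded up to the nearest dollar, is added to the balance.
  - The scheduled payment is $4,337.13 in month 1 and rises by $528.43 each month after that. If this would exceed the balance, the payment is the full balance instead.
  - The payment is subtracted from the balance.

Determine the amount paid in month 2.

$4,865.56

Month 1: opening $27,859.51; interest $558.00 → $28,417.51; payment $4,337.13; balance $24,080.38
Month 2: opening $24,080.38; interest $482.00 → $24,562.38; payment $4,865.56; balance $19,696.82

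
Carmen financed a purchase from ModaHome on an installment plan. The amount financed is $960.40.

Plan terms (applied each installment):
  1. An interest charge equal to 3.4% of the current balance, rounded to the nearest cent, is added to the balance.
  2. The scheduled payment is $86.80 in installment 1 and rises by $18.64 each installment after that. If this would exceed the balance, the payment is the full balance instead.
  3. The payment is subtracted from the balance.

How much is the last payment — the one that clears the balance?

$130.35

# | Opening | Interest | Payment | End bal
1 | $960.40 | $32.65 | $86.80 | $906.25
2 | $906.25 | $30.81 | $105.44 | $831.62
3 | $831.62 | $28.28 | $124.08 | $735.82
4 | $735.82 | $25.02 | $142.72 | $618.12
5 | $618.12 | $21.02 | $161.36 | $477.78
6 | $477.78 | $16.24 | $180.00 | $314.02
7 | $314.02 | $10.68 | $198.64 | $126.06
8 | $126.06 | $4.29 | $130.35 | $0.00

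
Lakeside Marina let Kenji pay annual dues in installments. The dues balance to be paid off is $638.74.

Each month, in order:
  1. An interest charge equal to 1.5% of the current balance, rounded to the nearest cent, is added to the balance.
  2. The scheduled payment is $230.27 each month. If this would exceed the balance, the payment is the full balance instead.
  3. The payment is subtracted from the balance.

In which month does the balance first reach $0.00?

3

Month 1: $638.74 +$9.58 interest = $648.32; pay $230.27 → $418.05
Month 2: $418.05 +$6.27 interest = $424.32; pay $230.27 → $194.05
Month 3: $194.05 +$2.91 interest = $196.96; pay $196.96 → $0.00
Balance reaches $0.00 in month 3.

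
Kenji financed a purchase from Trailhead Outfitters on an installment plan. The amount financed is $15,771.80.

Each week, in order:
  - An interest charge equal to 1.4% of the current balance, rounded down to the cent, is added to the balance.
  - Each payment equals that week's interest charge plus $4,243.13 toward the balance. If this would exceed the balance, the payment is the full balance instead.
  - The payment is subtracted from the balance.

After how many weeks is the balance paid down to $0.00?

Week 1: $15,771.80 +$220.80 interest = $15,992.60; pay $4,463.93 → $11,528.67
Week 2: $11,528.67 +$161.40 interest = $11,690.07; pay $4,404.53 → $7,285.54
Week 3: $7,285.54 +$101.99 interest = $7,387.53; pay $4,345.12 → $3,042.41
Week 4: $3,042.41 +$42.59 interest = $3,085.00; pay $3,085.00 → $0.00
Balance reaches $0.00 in week 4.

4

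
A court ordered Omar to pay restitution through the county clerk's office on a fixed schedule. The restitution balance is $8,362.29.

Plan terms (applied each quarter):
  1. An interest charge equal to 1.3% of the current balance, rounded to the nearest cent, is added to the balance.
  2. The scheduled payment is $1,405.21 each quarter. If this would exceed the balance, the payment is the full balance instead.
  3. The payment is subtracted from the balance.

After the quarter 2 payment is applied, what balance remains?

$5,752.44

Quarter 1: $8,362.29 +$108.71 interest = $8,471.00; pay $1,405.21 → $7,065.79
Quarter 2: $7,065.79 +$91.86 interest = $7,157.65; pay $1,405.21 → $5,752.44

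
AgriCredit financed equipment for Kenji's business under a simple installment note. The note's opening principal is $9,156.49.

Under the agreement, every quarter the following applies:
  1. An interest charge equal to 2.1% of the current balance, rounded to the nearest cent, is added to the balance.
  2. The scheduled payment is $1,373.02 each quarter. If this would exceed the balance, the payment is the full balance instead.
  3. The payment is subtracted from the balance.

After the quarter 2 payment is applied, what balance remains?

Quarter 1: opening $9,156.49; interest $192.29 → $9,348.78; payment $1,373.02; balance $7,975.76
Quarter 2: opening $7,975.76; interest $167.49 → $8,143.25; payment $1,373.02; balance $6,770.23

$6,770.23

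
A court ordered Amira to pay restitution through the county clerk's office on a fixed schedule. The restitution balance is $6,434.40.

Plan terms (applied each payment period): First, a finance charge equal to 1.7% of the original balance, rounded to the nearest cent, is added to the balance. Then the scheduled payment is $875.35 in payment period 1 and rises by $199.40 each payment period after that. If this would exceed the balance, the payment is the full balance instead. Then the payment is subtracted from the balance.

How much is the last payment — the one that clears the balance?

# | Opening | Interest | Payment | End bal
1 | $6,434.40 | $109.38 | $875.35 | $5,668.43
2 | $5,668.43 | $109.38 | $1,074.75 | $4,703.06
3 | $4,703.06 | $109.38 | $1,274.15 | $3,538.29
4 | $3,538.29 | $109.38 | $1,473.55 | $2,174.12
5 | $2,174.12 | $109.38 | $1,672.95 | $610.55
6 | $610.55 | $109.38 | $719.93 | $0.00

$719.93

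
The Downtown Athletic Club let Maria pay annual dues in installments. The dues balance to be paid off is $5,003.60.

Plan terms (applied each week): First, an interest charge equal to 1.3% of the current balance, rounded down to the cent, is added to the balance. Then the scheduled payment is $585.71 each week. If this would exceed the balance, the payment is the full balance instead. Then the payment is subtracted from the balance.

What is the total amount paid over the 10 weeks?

$5,338.62

Week 1: opening $5,003.60; interest $65.04 → $5,068.64; payment $585.71; balance $4,482.93
Week 2: opening $4,482.93; interest $58.27 → $4,541.20; payment $585.71; balance $3,955.49
Week 3: opening $3,955.49; interest $51.42 → $4,006.91; payment $585.71; balance $3,421.20
Week 4: opening $3,421.20; interest $44.47 → $3,465.67; payment $585.71; balance $2,879.96
Week 5: opening $2,879.96; interest $37.43 → $2,917.39; payment $585.71; balance $2,331.68
Week 6: opening $2,331.68; interest $30.31 → $2,361.99; payment $585.71; balance $1,776.28
Week 7: opening $1,776.28; interest $23.09 → $1,799.37; payment $585.71; balance $1,213.66
Week 8: opening $1,213.66; interest $15.77 → $1,229.43; payment $585.71; balance $643.72
Week 9: opening $643.72; interest $8.36 → $652.08; payment $585.71; balance $66.37
Week 10: opening $66.37; interest $0.86 → $67.23; payment $67.23; balance $0.00
Total paid: $5,338.62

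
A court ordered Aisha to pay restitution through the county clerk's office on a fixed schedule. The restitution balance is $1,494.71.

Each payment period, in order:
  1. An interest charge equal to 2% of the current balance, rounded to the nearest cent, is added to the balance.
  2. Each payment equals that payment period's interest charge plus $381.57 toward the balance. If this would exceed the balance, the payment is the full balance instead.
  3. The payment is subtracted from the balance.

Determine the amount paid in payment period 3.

Payment period 1: opening $1,494.71; interest $29.89 → $1,524.60; payment $411.46; balance $1,113.14
Payment period 2: opening $1,113.14; interest $22.26 → $1,135.40; payment $403.83; balance $731.57
Payment period 3: opening $731.57; interest $14.63 → $746.20; payment $396.20; balance $350.00

$396.20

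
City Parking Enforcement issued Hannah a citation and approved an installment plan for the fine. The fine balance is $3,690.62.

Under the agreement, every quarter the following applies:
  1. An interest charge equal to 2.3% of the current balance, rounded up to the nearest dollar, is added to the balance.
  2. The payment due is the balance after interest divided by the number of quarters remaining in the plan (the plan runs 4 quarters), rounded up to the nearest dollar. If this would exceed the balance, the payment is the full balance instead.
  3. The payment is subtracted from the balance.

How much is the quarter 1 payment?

Quarter 1: $3,690.62 +$85.00 interest = $3,775.62; pay $944.00 → $2,831.62

$944.00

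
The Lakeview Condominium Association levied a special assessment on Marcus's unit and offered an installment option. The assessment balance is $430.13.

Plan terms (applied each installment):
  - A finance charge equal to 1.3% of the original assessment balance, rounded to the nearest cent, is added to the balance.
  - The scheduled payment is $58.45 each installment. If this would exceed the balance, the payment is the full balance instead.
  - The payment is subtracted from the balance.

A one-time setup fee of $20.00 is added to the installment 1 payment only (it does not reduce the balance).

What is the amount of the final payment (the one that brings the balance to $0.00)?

Installment 1: $430.13 +$5.59 interest = $435.72; pay $58.45 (+ $20.00 fee) → $377.27
Installment 2: $377.27 +$5.59 interest = $382.86; pay $58.45 → $324.41
Installment 3: $324.41 +$5.59 interest = $330.00; pay $58.45 → $271.55
Installment 4: $271.55 +$5.59 interest = $277.14; pay $58.45 → $218.69
Installment 5: $218.69 +$5.59 interest = $224.28; pay $58.45 → $165.83
Installment 6: $165.83 +$5.59 interest = $171.42; pay $58.45 → $112.97
Installment 7: $112.97 +$5.59 interest = $118.56; pay $58.45 → $60.11
Installment 8: $60.11 +$5.59 interest = $65.70; pay $58.45 → $7.25
Installment 9: $7.25 +$5.59 interest = $12.84; pay $12.84 → $0.00

$12.84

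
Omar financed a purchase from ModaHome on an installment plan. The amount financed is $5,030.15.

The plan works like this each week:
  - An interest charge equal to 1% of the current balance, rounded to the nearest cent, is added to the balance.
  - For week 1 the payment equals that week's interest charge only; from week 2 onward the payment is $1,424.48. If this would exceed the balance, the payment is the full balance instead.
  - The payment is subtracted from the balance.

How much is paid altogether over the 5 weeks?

$5,198.65

# | Opening | Interest | Payment | End bal
1 | $5,030.15 | $50.30 | $50.30 | $5,030.15
2 | $5,030.15 | $50.30 | $1,424.48 | $3,655.97
3 | $3,655.97 | $36.56 | $1,424.48 | $2,268.05
4 | $2,268.05 | $22.68 | $1,424.48 | $866.25
5 | $866.25 | $8.66 | $874.91 | $0.00
Total paid: $5,198.65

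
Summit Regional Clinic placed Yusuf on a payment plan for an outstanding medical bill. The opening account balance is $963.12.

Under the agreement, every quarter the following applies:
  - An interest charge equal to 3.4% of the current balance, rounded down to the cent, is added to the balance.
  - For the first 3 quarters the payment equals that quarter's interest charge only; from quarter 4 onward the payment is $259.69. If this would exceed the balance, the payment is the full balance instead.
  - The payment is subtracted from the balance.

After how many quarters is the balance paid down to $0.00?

8

Quarter 1: opening $963.12; interest $32.74 → $995.86; payment $32.74; balance $963.12
Quarter 2: opening $963.12; interest $32.74 → $995.86; payment $32.74; balance $963.12
Quarter 3: opening $963.12; interest $32.74 → $995.86; payment $32.74; balance $963.12
Quarter 4: opening $963.12; interest $32.74 → $995.86; payment $259.69; balance $736.17
Quarter 5: opening $736.17; interest $25.02 → $761.19; payment $259.69; balance $501.50
Quarter 6: opening $501.50; interest $17.05 → $518.55; payment $259.69; balance $258.86
Quarter 7: opening $258.86; interest $8.80 → $267.66; payment $259.69; balance $7.97
Quarter 8: opening $7.97; interest $0.27 → $8.24; payment $8.24; balance $0.00
Balance reaches $0.00 in quarter 8.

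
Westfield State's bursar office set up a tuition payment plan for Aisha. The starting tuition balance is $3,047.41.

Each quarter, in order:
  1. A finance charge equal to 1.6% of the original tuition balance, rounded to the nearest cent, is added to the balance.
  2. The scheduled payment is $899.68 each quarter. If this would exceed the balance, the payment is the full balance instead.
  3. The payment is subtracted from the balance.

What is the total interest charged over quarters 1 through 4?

Quarter 1: opening $3,047.41; interest $48.76 → $3,096.17; payment $899.68; balance $2,196.49
Quarter 2: opening $2,196.49; interest $48.76 → $2,245.25; payment $899.68; balance $1,345.57
Quarter 3: opening $1,345.57; interest $48.76 → $1,394.33; payment $899.68; balance $494.65
Quarter 4: opening $494.65; interest $48.76 → $543.41; payment $543.41; balance $0.00
Total interest: $48.76 + $48.76 + $48.76 + $48.76 = $195.04

$195.04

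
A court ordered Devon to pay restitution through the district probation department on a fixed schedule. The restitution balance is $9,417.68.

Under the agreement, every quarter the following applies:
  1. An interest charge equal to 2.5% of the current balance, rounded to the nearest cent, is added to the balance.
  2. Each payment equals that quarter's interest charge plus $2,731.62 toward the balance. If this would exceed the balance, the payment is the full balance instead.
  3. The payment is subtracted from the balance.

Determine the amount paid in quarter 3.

$2,830.48

# | Opening | Interest | Payment | End bal
1 | $9,417.68 | $235.44 | $2,967.06 | $6,686.06
2 | $6,686.06 | $167.15 | $2,898.77 | $3,954.44
3 | $3,954.44 | $98.86 | $2,830.48 | $1,222.82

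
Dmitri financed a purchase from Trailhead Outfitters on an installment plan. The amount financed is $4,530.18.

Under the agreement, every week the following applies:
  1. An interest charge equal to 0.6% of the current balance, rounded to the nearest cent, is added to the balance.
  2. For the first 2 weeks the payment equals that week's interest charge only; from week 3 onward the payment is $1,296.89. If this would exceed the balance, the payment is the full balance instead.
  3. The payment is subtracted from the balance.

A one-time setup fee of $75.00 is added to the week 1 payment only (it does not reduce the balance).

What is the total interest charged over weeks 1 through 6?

$117.19

Week 1: $4,530.18 +$27.18 interest = $4,557.36; pay $27.18 (+ $75.00 fee) → $4,530.18
Week 2: $4,530.18 +$27.18 interest = $4,557.36; pay $27.18 → $4,530.18
Week 3: $4,530.18 +$27.18 interest = $4,557.36; pay $1,296.89 → $3,260.47
Week 4: $3,260.47 +$19.56 interest = $3,280.03; pay $1,296.89 → $1,983.14
Week 5: $1,983.14 +$11.90 interest = $1,995.04; pay $1,296.89 → $698.15
Week 6: $698.15 +$4.19 interest = $702.34; pay $702.34 → $0.00
Total interest: $27.18 + $27.18 + $27.18 + $19.56 + $11.90 + $4.19 = $117.19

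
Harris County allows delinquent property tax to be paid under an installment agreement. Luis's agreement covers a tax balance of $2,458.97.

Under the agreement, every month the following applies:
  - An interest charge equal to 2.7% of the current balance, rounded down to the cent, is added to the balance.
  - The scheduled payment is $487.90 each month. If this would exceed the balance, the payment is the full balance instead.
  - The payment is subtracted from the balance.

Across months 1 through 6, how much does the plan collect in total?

$2,680.32

Month 1: $2,458.97 +$66.39 interest = $2,525.36; pay $487.90 → $2,037.46
Month 2: $2,037.46 +$55.01 interest = $2,092.47; pay $487.90 → $1,604.57
Month 3: $1,604.57 +$43.32 interest = $1,647.89; pay $487.90 → $1,159.99
Month 4: $1,159.99 +$31.31 interest = $1,191.30; pay $487.90 → $703.40
Month 5: $703.40 +$18.99 interest = $722.39; pay $487.90 → $234.49
Month 6: $234.49 +$6.33 interest = $240.82; pay $240.82 → $0.00
Total paid: $2,680.32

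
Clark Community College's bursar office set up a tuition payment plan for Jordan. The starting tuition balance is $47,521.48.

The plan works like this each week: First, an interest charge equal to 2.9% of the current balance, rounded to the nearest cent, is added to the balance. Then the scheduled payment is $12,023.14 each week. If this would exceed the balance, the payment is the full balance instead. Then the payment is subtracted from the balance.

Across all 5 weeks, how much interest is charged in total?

$3,712.73

Week 1: opening $47,521.48; interest $1,378.12 → $48,899.60; payment $12,023.14; balance $36,876.46
Week 2: opening $36,876.46; interest $1,069.42 → $37,945.88; payment $12,023.14; balance $25,922.74
Week 3: opening $25,922.74; interest $751.76 → $26,674.50; payment $12,023.14; balance $14,651.36
Week 4: opening $14,651.36; interest $424.89 → $15,076.25; payment $12,023.14; balance $3,053.11
Week 5: opening $3,053.11; interest $88.54 → $3,141.65; payment $3,141.65; balance $0.00
Total interest: $1,378.12 + $1,069.42 + $751.76 + $424.89 + $88.54 = $3,712.73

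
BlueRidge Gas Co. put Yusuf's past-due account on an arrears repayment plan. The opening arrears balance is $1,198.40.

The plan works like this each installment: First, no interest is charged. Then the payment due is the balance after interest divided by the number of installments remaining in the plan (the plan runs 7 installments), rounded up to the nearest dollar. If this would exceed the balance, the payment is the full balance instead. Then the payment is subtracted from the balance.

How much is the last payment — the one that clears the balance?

$170.40

Installment 1: opening $1,198.40; payment $172.00; balance $1,026.40
Installment 2: opening $1,026.40; payment $172.00; balance $854.40
Installment 3: opening $854.40; payment $171.00; balance $683.40
Installment 4: opening $683.40; payment $171.00; balance $512.40
Installment 5: opening $512.40; payment $171.00; balance $341.40
Installment 6: opening $341.40; payment $171.00; balance $170.40
Installment 7: opening $170.40; payment $170.40; balance $0.00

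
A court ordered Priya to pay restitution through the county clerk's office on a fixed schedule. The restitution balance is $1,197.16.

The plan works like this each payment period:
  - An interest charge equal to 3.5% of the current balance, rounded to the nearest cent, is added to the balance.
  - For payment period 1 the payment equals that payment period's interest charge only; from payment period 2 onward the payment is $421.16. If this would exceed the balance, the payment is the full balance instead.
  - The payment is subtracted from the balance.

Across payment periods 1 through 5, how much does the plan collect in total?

Payment period 1: $1,197.16 +$41.90 interest = $1,239.06; pay $41.90 → $1,197.16
Payment period 2: $1,197.16 +$41.90 interest = $1,239.06; pay $421.16 → $817.90
Payment period 3: $817.90 +$28.63 interest = $846.53; pay $421.16 → $425.37
Payment period 4: $425.37 +$14.89 interest = $440.26; pay $421.16 → $19.10
Payment period 5: $19.10 +$0.67 interest = $19.77; pay $19.77 → $0.00
Total paid: $1,325.15

$1,325.15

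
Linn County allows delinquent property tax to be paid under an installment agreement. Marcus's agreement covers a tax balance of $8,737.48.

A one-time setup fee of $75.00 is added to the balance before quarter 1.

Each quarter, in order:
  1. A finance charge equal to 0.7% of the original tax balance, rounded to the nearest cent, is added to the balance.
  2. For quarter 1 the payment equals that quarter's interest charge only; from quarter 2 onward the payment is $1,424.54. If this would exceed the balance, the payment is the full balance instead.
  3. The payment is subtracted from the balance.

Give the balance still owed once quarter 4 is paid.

# | Opening | Interest | Payment | End bal
1 | $8,812.48 | $61.16 | $61.16 | $8,812.48
2 | $8,812.48 | $61.16 | $1,424.54 | $7,449.10
3 | $7,449.10 | $61.16 | $1,424.54 | $6,085.72
4 | $6,085.72 | $61.16 | $1,424.54 | $4,722.34

$4,722.34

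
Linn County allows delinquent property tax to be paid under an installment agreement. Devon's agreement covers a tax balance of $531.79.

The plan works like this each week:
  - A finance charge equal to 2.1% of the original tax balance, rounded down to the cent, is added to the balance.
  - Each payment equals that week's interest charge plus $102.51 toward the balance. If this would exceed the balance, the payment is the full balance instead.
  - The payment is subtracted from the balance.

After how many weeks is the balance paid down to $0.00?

Week 1: opening $531.79; interest $11.16 → $542.95; payment $113.67; balance $429.28
Week 2: opening $429.28; interest $11.16 → $440.44; payment $113.67; balance $326.77
Week 3: opening $326.77; interest $11.16 → $337.93; payment $113.67; balance $224.26
Week 4: opening $224.26; interest $11.16 → $235.42; payment $113.67; balance $121.75
Week 5: opening $121.75; interest $11.16 → $132.91; payment $113.67; balance $19.24
Week 6: opening $19.24; interest $11.16 → $30.40; payment $30.40; balance $0.00
Balance reaches $0.00 in week 6.

6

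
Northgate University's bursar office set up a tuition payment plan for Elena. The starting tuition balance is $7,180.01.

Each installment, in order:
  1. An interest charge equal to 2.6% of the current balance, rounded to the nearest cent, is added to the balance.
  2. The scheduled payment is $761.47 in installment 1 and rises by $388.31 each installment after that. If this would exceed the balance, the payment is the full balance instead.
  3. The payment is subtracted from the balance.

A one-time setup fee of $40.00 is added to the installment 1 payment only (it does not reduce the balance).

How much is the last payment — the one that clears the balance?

Installment 1: opening $7,180.01; interest $186.68 → $7,366.69; payment $761.47 (+ $40.00 fee); balance $6,605.22
Installment 2: opening $6,605.22; interest $171.74 → $6,776.96; payment $1,149.78; balance $5,627.18
Installment 3: opening $5,627.18; interest $146.31 → $5,773.49; payment $1,538.09; balance $4,235.40
Installment 4: opening $4,235.40; interest $110.12 → $4,345.52; payment $1,926.40; balance $2,419.12
Installment 5: opening $2,419.12; interest $62.90 → $2,482.02; payment $2,314.71; balance $167.31
Installment 6: opening $167.31; interest $4.35 → $171.66; payment $171.66; balance $0.00

$171.66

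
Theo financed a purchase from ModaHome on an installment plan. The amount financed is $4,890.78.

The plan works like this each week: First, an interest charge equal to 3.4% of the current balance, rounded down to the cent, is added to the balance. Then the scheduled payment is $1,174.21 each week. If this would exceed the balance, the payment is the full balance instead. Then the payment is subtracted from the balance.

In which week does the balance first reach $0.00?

Week 1: opening $4,890.78; interest $166.28 → $5,057.06; payment $1,174.21; balance $3,882.85
Week 2: opening $3,882.85; interest $132.01 → $4,014.86; payment $1,174.21; balance $2,840.65
Week 3: opening $2,840.65; interest $96.58 → $2,937.23; payment $1,174.21; balance $1,763.02
Week 4: opening $1,763.02; interest $59.94 → $1,822.96; payment $1,174.21; balance $648.75
Week 5: opening $648.75; interest $22.05 → $670.80; payment $670.80; balance $0.00
Balance reaches $0.00 in week 5.

5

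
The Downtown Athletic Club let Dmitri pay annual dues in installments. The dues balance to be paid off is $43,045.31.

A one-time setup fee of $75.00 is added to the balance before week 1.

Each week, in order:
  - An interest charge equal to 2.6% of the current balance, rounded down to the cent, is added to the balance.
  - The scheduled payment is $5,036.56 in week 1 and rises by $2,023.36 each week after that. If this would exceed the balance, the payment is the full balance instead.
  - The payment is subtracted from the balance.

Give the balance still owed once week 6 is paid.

$0.00

Week 1: $43,120.31 +$1,121.12 interest = $44,241.43; pay $5,036.56 → $39,204.87
Week 2: $39,204.87 +$1,019.32 interest = $40,224.19; pay $7,059.92 → $33,164.27
Week 3: $33,164.27 +$862.27 interest = $34,026.54; pay $9,083.28 → $24,943.26
Week 4: $24,943.26 +$648.52 interest = $25,591.78; pay $11,106.64 → $14,485.14
Week 5: $14,485.14 +$376.61 interest = $14,861.75; pay $13,130.00 → $1,731.75
Week 6: $1,731.75 +$45.02 interest = $1,776.77; pay $1,776.77 → $0.00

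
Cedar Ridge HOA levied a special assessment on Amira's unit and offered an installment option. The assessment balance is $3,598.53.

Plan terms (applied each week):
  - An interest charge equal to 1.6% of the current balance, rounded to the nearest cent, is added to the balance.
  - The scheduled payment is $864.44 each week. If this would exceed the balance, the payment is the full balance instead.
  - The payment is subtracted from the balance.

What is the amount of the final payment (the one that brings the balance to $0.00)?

$297.47

Week 1: $3,598.53 +$57.58 interest = $3,656.11; pay $864.44 → $2,791.67
Week 2: $2,791.67 +$44.67 interest = $2,836.34; pay $864.44 → $1,971.90
Week 3: $1,971.90 +$31.55 interest = $2,003.45; pay $864.44 → $1,139.01
Week 4: $1,139.01 +$18.22 interest = $1,157.23; pay $864.44 → $292.79
Week 5: $292.79 +$4.68 interest = $297.47; pay $297.47 → $0.00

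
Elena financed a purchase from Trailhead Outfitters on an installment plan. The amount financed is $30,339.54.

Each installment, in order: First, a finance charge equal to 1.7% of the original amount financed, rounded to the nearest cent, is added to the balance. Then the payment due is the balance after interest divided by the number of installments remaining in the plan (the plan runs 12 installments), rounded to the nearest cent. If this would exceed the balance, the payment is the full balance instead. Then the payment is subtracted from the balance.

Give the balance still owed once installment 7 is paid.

Installment 1: opening $30,339.54; interest $515.77 → $30,855.31; payment $2,571.28; balance $28,284.03
Installment 2: opening $28,284.03; interest $515.77 → $28,799.80; payment $2,618.16; balance $26,181.64
Installment 3: opening $26,181.64; interest $515.77 → $26,697.41; payment $2,669.74; balance $24,027.67
Installment 4: opening $24,027.67; interest $515.77 → $24,543.44; payment $2,727.05; balance $21,816.39
Installment 5: opening $21,816.39; interest $515.77 → $22,332.16; payment $2,791.52; balance $19,540.64
Installment 6: opening $19,540.64; interest $515.77 → $20,056.41; payment $2,865.20; balance $17,191.21
Installment 7: opening $17,191.21; interest $515.77 → $17,706.98; payment $2,951.16; balance $14,755.82

$14,755.82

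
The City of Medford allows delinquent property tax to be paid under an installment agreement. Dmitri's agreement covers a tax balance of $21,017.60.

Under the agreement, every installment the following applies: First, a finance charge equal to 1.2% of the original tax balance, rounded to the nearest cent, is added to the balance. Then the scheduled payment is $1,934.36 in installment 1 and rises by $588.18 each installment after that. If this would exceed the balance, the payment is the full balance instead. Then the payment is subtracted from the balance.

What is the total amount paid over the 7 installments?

$22,783.07

Installment 1: $21,017.60 +$252.21 interest = $21,269.81; pay $1,934.36 → $19,335.45
Installment 2: $19,335.45 +$252.21 interest = $19,587.66; pay $2,522.54 → $17,065.12
Installment 3: $17,065.12 +$252.21 interest = $17,317.33; pay $3,110.72 → $14,206.61
Installment 4: $14,206.61 +$252.21 interest = $14,458.82; pay $3,698.90 → $10,759.92
Installment 5: $10,759.92 +$252.21 interest = $11,012.13; pay $4,287.08 → $6,725.05
Installment 6: $6,725.05 +$252.21 interest = $6,977.26; pay $4,875.26 → $2,102.00
Installment 7: $2,102.00 +$252.21 interest = $2,354.21; pay $2,354.21 → $0.00
Total paid: $22,783.07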